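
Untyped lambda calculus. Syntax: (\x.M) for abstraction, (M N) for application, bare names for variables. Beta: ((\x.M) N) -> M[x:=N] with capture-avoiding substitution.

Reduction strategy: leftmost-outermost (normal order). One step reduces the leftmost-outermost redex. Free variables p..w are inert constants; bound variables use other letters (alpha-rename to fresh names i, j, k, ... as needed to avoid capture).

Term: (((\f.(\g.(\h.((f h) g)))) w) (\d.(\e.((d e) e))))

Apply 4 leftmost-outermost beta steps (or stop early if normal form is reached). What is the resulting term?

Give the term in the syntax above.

Step 0: (((\f.(\g.(\h.((f h) g)))) w) (\d.(\e.((d e) e))))
Step 1: ((\g.(\h.((w h) g))) (\d.(\e.((d e) e))))
Step 2: (\h.((w h) (\d.(\e.((d e) e)))))
Step 3: (normal form reached)

Answer: (\h.((w h) (\d.(\e.((d e) e)))))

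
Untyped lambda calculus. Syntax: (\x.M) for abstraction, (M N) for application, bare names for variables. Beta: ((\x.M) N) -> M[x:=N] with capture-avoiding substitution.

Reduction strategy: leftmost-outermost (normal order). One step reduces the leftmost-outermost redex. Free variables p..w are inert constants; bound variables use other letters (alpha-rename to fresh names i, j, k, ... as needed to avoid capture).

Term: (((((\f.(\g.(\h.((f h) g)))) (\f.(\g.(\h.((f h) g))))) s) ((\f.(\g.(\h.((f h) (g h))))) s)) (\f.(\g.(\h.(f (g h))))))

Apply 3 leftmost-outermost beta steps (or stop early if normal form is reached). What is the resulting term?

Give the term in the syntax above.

Step 0: (((((\f.(\g.(\h.((f h) g)))) (\f.(\g.(\h.((f h) g))))) s) ((\f.(\g.(\h.((f h) (g h))))) s)) (\f.(\g.(\h.(f (g h))))))
Step 1: ((((\g.(\h.(((\f.(\g.(\h.((f h) g)))) h) g))) s) ((\f.(\g.(\h.((f h) (g h))))) s)) (\f.(\g.(\h.(f (g h))))))
Step 2: (((\h.(((\f.(\g.(\h.((f h) g)))) h) s)) ((\f.(\g.(\h.((f h) (g h))))) s)) (\f.(\g.(\h.(f (g h))))))
Step 3: ((((\f.(\g.(\h.((f h) g)))) ((\f.(\g.(\h.((f h) (g h))))) s)) s) (\f.(\g.(\h.(f (g h))))))

Answer: ((((\f.(\g.(\h.((f h) g)))) ((\f.(\g.(\h.((f h) (g h))))) s)) s) (\f.(\g.(\h.(f (g h))))))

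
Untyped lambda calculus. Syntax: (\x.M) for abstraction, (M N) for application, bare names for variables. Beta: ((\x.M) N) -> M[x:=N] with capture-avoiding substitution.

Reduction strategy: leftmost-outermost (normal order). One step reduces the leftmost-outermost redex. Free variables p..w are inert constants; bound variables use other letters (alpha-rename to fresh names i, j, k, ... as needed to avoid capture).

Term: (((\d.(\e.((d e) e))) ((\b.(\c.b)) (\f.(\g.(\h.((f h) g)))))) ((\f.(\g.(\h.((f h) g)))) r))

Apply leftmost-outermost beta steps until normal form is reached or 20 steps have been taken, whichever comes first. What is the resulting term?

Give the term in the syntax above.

Answer: (\g.(\h.((r g) h)))

Derivation:
Step 0: (((\d.(\e.((d e) e))) ((\b.(\c.b)) (\f.(\g.(\h.((f h) g)))))) ((\f.(\g.(\h.((f h) g)))) r))
Step 1: ((\e.((((\b.(\c.b)) (\f.(\g.(\h.((f h) g))))) e) e)) ((\f.(\g.(\h.((f h) g)))) r))
Step 2: ((((\b.(\c.b)) (\f.(\g.(\h.((f h) g))))) ((\f.(\g.(\h.((f h) g)))) r)) ((\f.(\g.(\h.((f h) g)))) r))
Step 3: (((\c.(\f.(\g.(\h.((f h) g))))) ((\f.(\g.(\h.((f h) g)))) r)) ((\f.(\g.(\h.((f h) g)))) r))
Step 4: ((\f.(\g.(\h.((f h) g)))) ((\f.(\g.(\h.((f h) g)))) r))
Step 5: (\g.(\h.((((\f.(\g.(\h.((f h) g)))) r) h) g)))
Step 6: (\g.(\h.(((\g.(\h.((r h) g))) h) g)))
Step 7: (\g.(\h.((\i.((r i) h)) g)))
Step 8: (\g.(\h.((r g) h)))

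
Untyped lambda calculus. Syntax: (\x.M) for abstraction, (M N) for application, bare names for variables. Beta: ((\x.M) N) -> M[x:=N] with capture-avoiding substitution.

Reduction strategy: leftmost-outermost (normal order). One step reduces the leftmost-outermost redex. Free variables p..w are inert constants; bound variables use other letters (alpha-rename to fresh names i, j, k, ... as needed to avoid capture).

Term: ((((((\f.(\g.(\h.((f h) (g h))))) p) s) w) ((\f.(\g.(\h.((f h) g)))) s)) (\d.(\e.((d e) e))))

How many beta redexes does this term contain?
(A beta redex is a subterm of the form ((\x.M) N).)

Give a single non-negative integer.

Term: ((((((\f.(\g.(\h.((f h) (g h))))) p) s) w) ((\f.(\g.(\h.((f h) g)))) s)) (\d.(\e.((d e) e))))
  Redex: ((\f.(\g.(\h.((f h) (g h))))) p)
  Redex: ((\f.(\g.(\h.((f h) g)))) s)
Total redexes: 2

Answer: 2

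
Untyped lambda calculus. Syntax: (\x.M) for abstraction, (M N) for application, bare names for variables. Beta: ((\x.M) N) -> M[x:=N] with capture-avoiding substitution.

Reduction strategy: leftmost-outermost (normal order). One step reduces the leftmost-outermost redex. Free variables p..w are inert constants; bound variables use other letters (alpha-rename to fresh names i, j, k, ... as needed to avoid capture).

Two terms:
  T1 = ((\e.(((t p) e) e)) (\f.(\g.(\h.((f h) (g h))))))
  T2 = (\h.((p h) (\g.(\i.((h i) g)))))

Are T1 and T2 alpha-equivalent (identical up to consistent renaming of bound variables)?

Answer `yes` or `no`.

Answer: no

Derivation:
Term 1: ((\e.(((t p) e) e)) (\f.(\g.(\h.((f h) (g h))))))
Term 2: (\h.((p h) (\g.(\i.((h i) g)))))
Alpha-equivalence: compare structure up to binder renaming.
Result: False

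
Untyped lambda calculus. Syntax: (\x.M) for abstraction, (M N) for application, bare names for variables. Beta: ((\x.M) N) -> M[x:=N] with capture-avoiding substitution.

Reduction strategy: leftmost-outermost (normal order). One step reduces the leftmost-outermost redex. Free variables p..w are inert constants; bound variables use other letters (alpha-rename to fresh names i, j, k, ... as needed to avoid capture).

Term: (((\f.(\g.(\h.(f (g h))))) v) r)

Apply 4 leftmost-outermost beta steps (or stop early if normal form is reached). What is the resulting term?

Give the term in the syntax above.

Step 0: (((\f.(\g.(\h.(f (g h))))) v) r)
Step 1: ((\g.(\h.(v (g h)))) r)
Step 2: (\h.(v (r h)))
Step 3: (normal form reached)

Answer: (\h.(v (r h)))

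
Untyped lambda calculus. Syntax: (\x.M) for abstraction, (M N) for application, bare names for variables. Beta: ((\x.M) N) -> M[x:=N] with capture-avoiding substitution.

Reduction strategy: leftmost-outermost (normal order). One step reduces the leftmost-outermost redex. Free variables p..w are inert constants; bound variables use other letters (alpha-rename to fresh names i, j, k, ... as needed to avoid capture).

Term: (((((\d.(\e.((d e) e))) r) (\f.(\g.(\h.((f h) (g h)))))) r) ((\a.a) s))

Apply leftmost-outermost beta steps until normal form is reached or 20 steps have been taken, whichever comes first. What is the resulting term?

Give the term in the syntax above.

Step 0: (((((\d.(\e.((d e) e))) r) (\f.(\g.(\h.((f h) (g h)))))) r) ((\a.a) s))
Step 1: ((((\e.((r e) e)) (\f.(\g.(\h.((f h) (g h)))))) r) ((\a.a) s))
Step 2: ((((r (\f.(\g.(\h.((f h) (g h)))))) (\f.(\g.(\h.((f h) (g h)))))) r) ((\a.a) s))
Step 3: ((((r (\f.(\g.(\h.((f h) (g h)))))) (\f.(\g.(\h.((f h) (g h)))))) r) s)

Answer: ((((r (\f.(\g.(\h.((f h) (g h)))))) (\f.(\g.(\h.((f h) (g h)))))) r) s)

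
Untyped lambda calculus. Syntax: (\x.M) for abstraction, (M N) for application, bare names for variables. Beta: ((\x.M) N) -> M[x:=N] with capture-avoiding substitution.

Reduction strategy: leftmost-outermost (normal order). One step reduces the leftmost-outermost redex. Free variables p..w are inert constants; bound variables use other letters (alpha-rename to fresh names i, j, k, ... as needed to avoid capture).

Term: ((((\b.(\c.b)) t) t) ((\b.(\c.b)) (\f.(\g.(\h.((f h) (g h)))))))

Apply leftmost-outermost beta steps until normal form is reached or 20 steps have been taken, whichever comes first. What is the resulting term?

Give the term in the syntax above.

Step 0: ((((\b.(\c.b)) t) t) ((\b.(\c.b)) (\f.(\g.(\h.((f h) (g h)))))))
Step 1: (((\c.t) t) ((\b.(\c.b)) (\f.(\g.(\h.((f h) (g h)))))))
Step 2: (t ((\b.(\c.b)) (\f.(\g.(\h.((f h) (g h)))))))
Step 3: (t (\c.(\f.(\g.(\h.((f h) (g h)))))))

Answer: (t (\c.(\f.(\g.(\h.((f h) (g h)))))))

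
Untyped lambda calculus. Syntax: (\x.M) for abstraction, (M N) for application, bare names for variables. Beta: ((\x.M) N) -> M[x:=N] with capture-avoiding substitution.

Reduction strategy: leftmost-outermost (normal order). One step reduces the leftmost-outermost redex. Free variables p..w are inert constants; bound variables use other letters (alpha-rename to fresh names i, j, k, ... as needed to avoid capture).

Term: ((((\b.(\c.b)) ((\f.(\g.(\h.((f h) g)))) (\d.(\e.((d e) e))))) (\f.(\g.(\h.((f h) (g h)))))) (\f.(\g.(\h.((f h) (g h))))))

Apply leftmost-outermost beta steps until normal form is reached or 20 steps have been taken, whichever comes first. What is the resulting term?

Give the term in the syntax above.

Answer: (\h.((h (\f.(\g.(\h.((f h) (g h)))))) (\f.(\g.(\h.((f h) (g h)))))))

Derivation:
Step 0: ((((\b.(\c.b)) ((\f.(\g.(\h.((f h) g)))) (\d.(\e.((d e) e))))) (\f.(\g.(\h.((f h) (g h)))))) (\f.(\g.(\h.((f h) (g h))))))
Step 1: (((\c.((\f.(\g.(\h.((f h) g)))) (\d.(\e.((d e) e))))) (\f.(\g.(\h.((f h) (g h)))))) (\f.(\g.(\h.((f h) (g h))))))
Step 2: (((\f.(\g.(\h.((f h) g)))) (\d.(\e.((d e) e)))) (\f.(\g.(\h.((f h) (g h))))))
Step 3: ((\g.(\h.(((\d.(\e.((d e) e))) h) g))) (\f.(\g.(\h.((f h) (g h))))))
Step 4: (\h.(((\d.(\e.((d e) e))) h) (\f.(\g.(\h.((f h) (g h)))))))
Step 5: (\h.((\e.((h e) e)) (\f.(\g.(\h.((f h) (g h)))))))
Step 6: (\h.((h (\f.(\g.(\h.((f h) (g h)))))) (\f.(\g.(\h.((f h) (g h)))))))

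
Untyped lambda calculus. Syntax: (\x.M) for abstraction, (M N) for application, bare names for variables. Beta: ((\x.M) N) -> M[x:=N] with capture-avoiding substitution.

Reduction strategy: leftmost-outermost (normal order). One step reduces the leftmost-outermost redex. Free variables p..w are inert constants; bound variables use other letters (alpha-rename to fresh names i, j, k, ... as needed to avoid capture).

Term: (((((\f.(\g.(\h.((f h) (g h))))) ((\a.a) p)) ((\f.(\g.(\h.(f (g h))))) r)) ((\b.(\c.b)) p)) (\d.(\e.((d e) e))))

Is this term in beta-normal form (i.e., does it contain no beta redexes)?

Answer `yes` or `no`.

Term: (((((\f.(\g.(\h.((f h) (g h))))) ((\a.a) p)) ((\f.(\g.(\h.(f (g h))))) r)) ((\b.(\c.b)) p)) (\d.(\e.((d e) e))))
Found 4 beta redex(es).

Answer: no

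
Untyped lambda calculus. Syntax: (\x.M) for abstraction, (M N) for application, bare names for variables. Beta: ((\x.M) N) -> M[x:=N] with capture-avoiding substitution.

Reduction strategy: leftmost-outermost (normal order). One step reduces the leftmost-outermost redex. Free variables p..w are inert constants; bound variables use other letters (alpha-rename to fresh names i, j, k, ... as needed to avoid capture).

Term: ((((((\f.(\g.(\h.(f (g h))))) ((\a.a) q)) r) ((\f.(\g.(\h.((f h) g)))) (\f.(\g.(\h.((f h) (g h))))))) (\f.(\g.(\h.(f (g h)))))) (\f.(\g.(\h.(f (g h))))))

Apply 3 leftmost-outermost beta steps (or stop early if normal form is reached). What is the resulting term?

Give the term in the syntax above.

Answer: (((((\a.a) q) (r ((\f.(\g.(\h.((f h) g)))) (\f.(\g.(\h.((f h) (g h)))))))) (\f.(\g.(\h.(f (g h)))))) (\f.(\g.(\h.(f (g h))))))

Derivation:
Step 0: ((((((\f.(\g.(\h.(f (g h))))) ((\a.a) q)) r) ((\f.(\g.(\h.((f h) g)))) (\f.(\g.(\h.((f h) (g h))))))) (\f.(\g.(\h.(f (g h)))))) (\f.(\g.(\h.(f (g h))))))
Step 1: (((((\g.(\h.(((\a.a) q) (g h)))) r) ((\f.(\g.(\h.((f h) g)))) (\f.(\g.(\h.((f h) (g h))))))) (\f.(\g.(\h.(f (g h)))))) (\f.(\g.(\h.(f (g h))))))
Step 2: ((((\h.(((\a.a) q) (r h))) ((\f.(\g.(\h.((f h) g)))) (\f.(\g.(\h.((f h) (g h))))))) (\f.(\g.(\h.(f (g h)))))) (\f.(\g.(\h.(f (g h))))))
Step 3: (((((\a.a) q) (r ((\f.(\g.(\h.((f h) g)))) (\f.(\g.(\h.((f h) (g h)))))))) (\f.(\g.(\h.(f (g h)))))) (\f.(\g.(\h.(f (g h))))))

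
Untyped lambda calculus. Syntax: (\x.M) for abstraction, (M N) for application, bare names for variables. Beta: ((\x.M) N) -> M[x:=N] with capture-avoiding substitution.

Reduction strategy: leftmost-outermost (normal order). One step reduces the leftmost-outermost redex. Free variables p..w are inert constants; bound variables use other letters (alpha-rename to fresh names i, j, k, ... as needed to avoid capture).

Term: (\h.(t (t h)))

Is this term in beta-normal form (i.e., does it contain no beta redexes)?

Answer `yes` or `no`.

Answer: yes

Derivation:
Term: (\h.(t (t h)))
No beta redexes found.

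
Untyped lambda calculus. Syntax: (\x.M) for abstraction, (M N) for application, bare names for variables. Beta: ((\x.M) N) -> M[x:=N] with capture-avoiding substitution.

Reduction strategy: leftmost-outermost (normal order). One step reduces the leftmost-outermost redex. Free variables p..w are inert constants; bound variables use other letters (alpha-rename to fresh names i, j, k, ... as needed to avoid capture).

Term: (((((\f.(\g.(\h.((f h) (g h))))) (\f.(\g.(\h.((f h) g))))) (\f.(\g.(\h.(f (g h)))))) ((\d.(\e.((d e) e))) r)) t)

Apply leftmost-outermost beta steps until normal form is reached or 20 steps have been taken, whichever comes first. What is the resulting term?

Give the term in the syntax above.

Answer: (((r t) t) (\g.(\h.((r (g h)) (g h)))))

Derivation:
Step 0: (((((\f.(\g.(\h.((f h) (g h))))) (\f.(\g.(\h.((f h) g))))) (\f.(\g.(\h.(f (g h)))))) ((\d.(\e.((d e) e))) r)) t)
Step 1: ((((\g.(\h.(((\f.(\g.(\h.((f h) g)))) h) (g h)))) (\f.(\g.(\h.(f (g h)))))) ((\d.(\e.((d e) e))) r)) t)
Step 2: (((\h.(((\f.(\g.(\h.((f h) g)))) h) ((\f.(\g.(\h.(f (g h))))) h))) ((\d.(\e.((d e) e))) r)) t)
Step 3: ((((\f.(\g.(\h.((f h) g)))) ((\d.(\e.((d e) e))) r)) ((\f.(\g.(\h.(f (g h))))) ((\d.(\e.((d e) e))) r))) t)
Step 4: (((\g.(\h.((((\d.(\e.((d e) e))) r) h) g))) ((\f.(\g.(\h.(f (g h))))) ((\d.(\e.((d e) e))) r))) t)
Step 5: ((\h.((((\d.(\e.((d e) e))) r) h) ((\f.(\g.(\h.(f (g h))))) ((\d.(\e.((d e) e))) r)))) t)
Step 6: ((((\d.(\e.((d e) e))) r) t) ((\f.(\g.(\h.(f (g h))))) ((\d.(\e.((d e) e))) r)))
Step 7: (((\e.((r e) e)) t) ((\f.(\g.(\h.(f (g h))))) ((\d.(\e.((d e) e))) r)))
Step 8: (((r t) t) ((\f.(\g.(\h.(f (g h))))) ((\d.(\e.((d e) e))) r)))
Step 9: (((r t) t) (\g.(\h.(((\d.(\e.((d e) e))) r) (g h)))))
Step 10: (((r t) t) (\g.(\h.((\e.((r e) e)) (g h)))))
Step 11: (((r t) t) (\g.(\h.((r (g h)) (g h)))))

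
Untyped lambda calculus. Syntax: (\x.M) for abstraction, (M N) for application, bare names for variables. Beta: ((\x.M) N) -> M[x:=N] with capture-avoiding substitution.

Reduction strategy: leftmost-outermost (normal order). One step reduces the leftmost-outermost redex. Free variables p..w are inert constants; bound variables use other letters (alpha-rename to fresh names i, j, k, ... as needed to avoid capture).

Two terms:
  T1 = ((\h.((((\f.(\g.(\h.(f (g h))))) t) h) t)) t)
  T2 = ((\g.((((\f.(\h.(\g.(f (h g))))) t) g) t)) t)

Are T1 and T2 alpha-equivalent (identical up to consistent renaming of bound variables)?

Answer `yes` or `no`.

Term 1: ((\h.((((\f.(\g.(\h.(f (g h))))) t) h) t)) t)
Term 2: ((\g.((((\f.(\h.(\g.(f (h g))))) t) g) t)) t)
Alpha-equivalence: compare structure up to binder renaming.
Result: True

Answer: yes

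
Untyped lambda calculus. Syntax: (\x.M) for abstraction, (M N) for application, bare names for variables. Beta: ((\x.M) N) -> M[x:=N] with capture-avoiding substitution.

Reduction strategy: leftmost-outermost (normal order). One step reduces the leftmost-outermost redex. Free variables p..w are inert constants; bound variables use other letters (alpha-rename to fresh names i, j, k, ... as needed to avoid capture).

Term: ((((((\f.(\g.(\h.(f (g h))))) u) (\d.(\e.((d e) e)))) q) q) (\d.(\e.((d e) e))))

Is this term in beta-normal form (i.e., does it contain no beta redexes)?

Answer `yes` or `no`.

Answer: no

Derivation:
Term: ((((((\f.(\g.(\h.(f (g h))))) u) (\d.(\e.((d e) e)))) q) q) (\d.(\e.((d e) e))))
Found 1 beta redex(es).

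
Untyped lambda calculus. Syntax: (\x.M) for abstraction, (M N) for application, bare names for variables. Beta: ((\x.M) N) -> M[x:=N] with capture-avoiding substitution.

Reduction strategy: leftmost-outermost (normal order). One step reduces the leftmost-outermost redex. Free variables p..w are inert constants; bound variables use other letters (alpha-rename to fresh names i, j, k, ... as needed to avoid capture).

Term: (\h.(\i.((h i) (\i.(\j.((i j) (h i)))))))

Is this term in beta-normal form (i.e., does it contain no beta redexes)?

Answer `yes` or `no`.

Term: (\h.(\i.((h i) (\i.(\j.((i j) (h i)))))))
No beta redexes found.

Answer: yes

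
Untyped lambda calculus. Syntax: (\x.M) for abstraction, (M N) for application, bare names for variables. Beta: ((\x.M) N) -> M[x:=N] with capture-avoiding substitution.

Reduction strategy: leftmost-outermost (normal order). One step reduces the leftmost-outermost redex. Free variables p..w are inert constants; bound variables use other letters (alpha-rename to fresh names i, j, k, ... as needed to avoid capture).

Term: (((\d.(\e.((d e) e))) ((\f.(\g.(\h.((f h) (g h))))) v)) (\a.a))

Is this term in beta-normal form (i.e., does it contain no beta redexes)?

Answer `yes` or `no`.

Term: (((\d.(\e.((d e) e))) ((\f.(\g.(\h.((f h) (g h))))) v)) (\a.a))
Found 2 beta redex(es).

Answer: no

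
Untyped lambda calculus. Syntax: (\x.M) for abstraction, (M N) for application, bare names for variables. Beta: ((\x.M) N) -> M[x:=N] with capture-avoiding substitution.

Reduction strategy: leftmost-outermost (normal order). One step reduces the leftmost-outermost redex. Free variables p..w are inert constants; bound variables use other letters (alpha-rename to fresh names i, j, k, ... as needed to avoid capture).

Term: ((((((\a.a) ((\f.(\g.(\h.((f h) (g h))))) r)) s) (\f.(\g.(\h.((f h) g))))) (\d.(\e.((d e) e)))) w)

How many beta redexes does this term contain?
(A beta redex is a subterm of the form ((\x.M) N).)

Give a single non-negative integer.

Term: ((((((\a.a) ((\f.(\g.(\h.((f h) (g h))))) r)) s) (\f.(\g.(\h.((f h) g))))) (\d.(\e.((d e) e)))) w)
  Redex: ((\a.a) ((\f.(\g.(\h.((f h) (g h))))) r))
  Redex: ((\f.(\g.(\h.((f h) (g h))))) r)
Total redexes: 2

Answer: 2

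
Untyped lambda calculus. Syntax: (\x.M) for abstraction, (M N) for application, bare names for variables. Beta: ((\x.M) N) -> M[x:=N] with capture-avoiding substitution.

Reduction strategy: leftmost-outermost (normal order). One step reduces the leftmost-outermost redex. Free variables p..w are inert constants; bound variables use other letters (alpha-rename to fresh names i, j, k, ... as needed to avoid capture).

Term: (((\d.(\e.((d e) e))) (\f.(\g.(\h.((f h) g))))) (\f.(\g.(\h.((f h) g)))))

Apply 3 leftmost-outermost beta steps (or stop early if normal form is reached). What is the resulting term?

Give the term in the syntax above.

Answer: ((\g.(\h.(((\f.(\g.(\h.((f h) g)))) h) g))) (\f.(\g.(\h.((f h) g)))))

Derivation:
Step 0: (((\d.(\e.((d e) e))) (\f.(\g.(\h.((f h) g))))) (\f.(\g.(\h.((f h) g)))))
Step 1: ((\e.(((\f.(\g.(\h.((f h) g)))) e) e)) (\f.(\g.(\h.((f h) g)))))
Step 2: (((\f.(\g.(\h.((f h) g)))) (\f.(\g.(\h.((f h) g))))) (\f.(\g.(\h.((f h) g)))))
Step 3: ((\g.(\h.(((\f.(\g.(\h.((f h) g)))) h) g))) (\f.(\g.(\h.((f h) g)))))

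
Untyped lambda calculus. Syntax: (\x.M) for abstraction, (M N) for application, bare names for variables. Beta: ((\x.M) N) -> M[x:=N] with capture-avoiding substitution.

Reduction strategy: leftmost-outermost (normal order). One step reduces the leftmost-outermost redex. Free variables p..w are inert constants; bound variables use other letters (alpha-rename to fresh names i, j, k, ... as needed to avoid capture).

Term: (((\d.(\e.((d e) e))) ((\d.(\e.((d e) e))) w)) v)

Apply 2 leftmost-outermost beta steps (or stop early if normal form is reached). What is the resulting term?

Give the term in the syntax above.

Answer: ((((\d.(\e.((d e) e))) w) v) v)

Derivation:
Step 0: (((\d.(\e.((d e) e))) ((\d.(\e.((d e) e))) w)) v)
Step 1: ((\e.((((\d.(\e.((d e) e))) w) e) e)) v)
Step 2: ((((\d.(\e.((d e) e))) w) v) v)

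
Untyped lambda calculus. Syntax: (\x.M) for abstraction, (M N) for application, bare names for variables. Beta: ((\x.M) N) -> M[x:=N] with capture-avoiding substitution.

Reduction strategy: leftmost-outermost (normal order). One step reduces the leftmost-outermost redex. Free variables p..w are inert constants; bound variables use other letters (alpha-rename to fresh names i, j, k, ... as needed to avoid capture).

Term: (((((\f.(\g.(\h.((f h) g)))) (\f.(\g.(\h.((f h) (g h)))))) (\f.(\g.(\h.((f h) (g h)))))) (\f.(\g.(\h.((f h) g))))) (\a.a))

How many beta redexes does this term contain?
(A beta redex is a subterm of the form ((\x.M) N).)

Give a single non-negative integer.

Answer: 1

Derivation:
Term: (((((\f.(\g.(\h.((f h) g)))) (\f.(\g.(\h.((f h) (g h)))))) (\f.(\g.(\h.((f h) (g h)))))) (\f.(\g.(\h.((f h) g))))) (\a.a))
  Redex: ((\f.(\g.(\h.((f h) g)))) (\f.(\g.(\h.((f h) (g h))))))
Total redexes: 1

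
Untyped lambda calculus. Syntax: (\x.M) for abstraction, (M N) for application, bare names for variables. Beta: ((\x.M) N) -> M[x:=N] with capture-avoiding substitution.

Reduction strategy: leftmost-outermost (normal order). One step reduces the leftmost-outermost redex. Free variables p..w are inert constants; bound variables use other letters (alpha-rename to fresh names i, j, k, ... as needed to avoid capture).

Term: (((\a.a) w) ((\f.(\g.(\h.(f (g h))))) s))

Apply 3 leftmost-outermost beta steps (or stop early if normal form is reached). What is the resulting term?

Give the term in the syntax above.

Answer: (w (\g.(\h.(s (g h)))))

Derivation:
Step 0: (((\a.a) w) ((\f.(\g.(\h.(f (g h))))) s))
Step 1: (w ((\f.(\g.(\h.(f (g h))))) s))
Step 2: (w (\g.(\h.(s (g h)))))
Step 3: (normal form reached)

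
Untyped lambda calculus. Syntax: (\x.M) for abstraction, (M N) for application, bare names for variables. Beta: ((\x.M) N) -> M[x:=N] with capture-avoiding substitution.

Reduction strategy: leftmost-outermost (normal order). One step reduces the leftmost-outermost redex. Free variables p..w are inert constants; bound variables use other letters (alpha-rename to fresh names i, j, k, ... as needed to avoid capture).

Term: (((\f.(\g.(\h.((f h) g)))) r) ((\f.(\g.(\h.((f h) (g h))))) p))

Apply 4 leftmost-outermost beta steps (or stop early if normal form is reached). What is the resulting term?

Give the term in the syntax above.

Answer: (\h.((r h) (\g.(\h.((p h) (g h))))))

Derivation:
Step 0: (((\f.(\g.(\h.((f h) g)))) r) ((\f.(\g.(\h.((f h) (g h))))) p))
Step 1: ((\g.(\h.((r h) g))) ((\f.(\g.(\h.((f h) (g h))))) p))
Step 2: (\h.((r h) ((\f.(\g.(\h.((f h) (g h))))) p)))
Step 3: (\h.((r h) (\g.(\h.((p h) (g h))))))
Step 4: (normal form reached)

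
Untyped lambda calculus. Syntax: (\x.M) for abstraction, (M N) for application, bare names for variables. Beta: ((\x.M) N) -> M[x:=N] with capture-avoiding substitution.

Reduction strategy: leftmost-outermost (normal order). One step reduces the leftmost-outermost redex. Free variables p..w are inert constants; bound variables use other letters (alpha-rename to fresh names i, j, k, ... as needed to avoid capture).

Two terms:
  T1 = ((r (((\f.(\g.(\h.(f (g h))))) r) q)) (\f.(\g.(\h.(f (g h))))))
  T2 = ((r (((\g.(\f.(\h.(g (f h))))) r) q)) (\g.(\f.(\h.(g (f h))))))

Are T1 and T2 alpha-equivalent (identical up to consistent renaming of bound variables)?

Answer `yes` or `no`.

Answer: yes

Derivation:
Term 1: ((r (((\f.(\g.(\h.(f (g h))))) r) q)) (\f.(\g.(\h.(f (g h))))))
Term 2: ((r (((\g.(\f.(\h.(g (f h))))) r) q)) (\g.(\f.(\h.(g (f h))))))
Alpha-equivalence: compare structure up to binder renaming.
Result: True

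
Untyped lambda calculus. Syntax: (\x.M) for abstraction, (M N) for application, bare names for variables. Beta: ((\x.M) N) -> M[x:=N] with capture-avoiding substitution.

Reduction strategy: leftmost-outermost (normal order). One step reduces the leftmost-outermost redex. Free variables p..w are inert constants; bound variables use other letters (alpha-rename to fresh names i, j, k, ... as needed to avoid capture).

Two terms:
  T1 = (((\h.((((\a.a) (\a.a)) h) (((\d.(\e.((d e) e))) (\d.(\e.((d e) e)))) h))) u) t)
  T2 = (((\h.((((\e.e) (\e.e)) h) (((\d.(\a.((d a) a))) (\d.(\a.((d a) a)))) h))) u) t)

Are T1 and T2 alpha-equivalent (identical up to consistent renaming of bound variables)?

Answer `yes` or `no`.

Answer: yes

Derivation:
Term 1: (((\h.((((\a.a) (\a.a)) h) (((\d.(\e.((d e) e))) (\d.(\e.((d e) e)))) h))) u) t)
Term 2: (((\h.((((\e.e) (\e.e)) h) (((\d.(\a.((d a) a))) (\d.(\a.((d a) a)))) h))) u) t)
Alpha-equivalence: compare structure up to binder renaming.
Result: True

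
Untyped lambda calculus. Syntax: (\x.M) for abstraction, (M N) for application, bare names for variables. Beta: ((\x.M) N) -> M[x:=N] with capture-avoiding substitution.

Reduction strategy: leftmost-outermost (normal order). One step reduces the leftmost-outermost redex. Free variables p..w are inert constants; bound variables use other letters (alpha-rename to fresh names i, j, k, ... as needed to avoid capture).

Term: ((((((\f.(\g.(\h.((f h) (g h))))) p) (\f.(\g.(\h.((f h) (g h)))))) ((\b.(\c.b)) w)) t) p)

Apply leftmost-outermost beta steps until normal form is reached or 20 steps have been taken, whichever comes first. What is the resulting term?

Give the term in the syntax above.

Answer: ((((p (\c.w)) (\g.(\h.(w (g h))))) t) p)

Derivation:
Step 0: ((((((\f.(\g.(\h.((f h) (g h))))) p) (\f.(\g.(\h.((f h) (g h)))))) ((\b.(\c.b)) w)) t) p)
Step 1: (((((\g.(\h.((p h) (g h)))) (\f.(\g.(\h.((f h) (g h)))))) ((\b.(\c.b)) w)) t) p)
Step 2: ((((\h.((p h) ((\f.(\g.(\h.((f h) (g h))))) h))) ((\b.(\c.b)) w)) t) p)
Step 3: ((((p ((\b.(\c.b)) w)) ((\f.(\g.(\h.((f h) (g h))))) ((\b.(\c.b)) w))) t) p)
Step 4: ((((p (\c.w)) ((\f.(\g.(\h.((f h) (g h))))) ((\b.(\c.b)) w))) t) p)
Step 5: ((((p (\c.w)) (\g.(\h.((((\b.(\c.b)) w) h) (g h))))) t) p)
Step 6: ((((p (\c.w)) (\g.(\h.(((\c.w) h) (g h))))) t) p)
Step 7: ((((p (\c.w)) (\g.(\h.(w (g h))))) t) p)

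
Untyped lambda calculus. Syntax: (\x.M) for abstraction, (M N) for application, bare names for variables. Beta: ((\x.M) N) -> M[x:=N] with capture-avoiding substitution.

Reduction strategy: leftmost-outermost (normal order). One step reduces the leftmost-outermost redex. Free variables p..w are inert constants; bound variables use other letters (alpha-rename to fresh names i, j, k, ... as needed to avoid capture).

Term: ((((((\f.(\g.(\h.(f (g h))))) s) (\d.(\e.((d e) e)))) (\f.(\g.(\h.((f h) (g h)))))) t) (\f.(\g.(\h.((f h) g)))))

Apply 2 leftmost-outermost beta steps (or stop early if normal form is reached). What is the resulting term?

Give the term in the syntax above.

Answer: ((((\h.(s ((\d.(\e.((d e) e))) h))) (\f.(\g.(\h.((f h) (g h)))))) t) (\f.(\g.(\h.((f h) g)))))

Derivation:
Step 0: ((((((\f.(\g.(\h.(f (g h))))) s) (\d.(\e.((d e) e)))) (\f.(\g.(\h.((f h) (g h)))))) t) (\f.(\g.(\h.((f h) g)))))
Step 1: (((((\g.(\h.(s (g h)))) (\d.(\e.((d e) e)))) (\f.(\g.(\h.((f h) (g h)))))) t) (\f.(\g.(\h.((f h) g)))))
Step 2: ((((\h.(s ((\d.(\e.((d e) e))) h))) (\f.(\g.(\h.((f h) (g h)))))) t) (\f.(\g.(\h.((f h) g)))))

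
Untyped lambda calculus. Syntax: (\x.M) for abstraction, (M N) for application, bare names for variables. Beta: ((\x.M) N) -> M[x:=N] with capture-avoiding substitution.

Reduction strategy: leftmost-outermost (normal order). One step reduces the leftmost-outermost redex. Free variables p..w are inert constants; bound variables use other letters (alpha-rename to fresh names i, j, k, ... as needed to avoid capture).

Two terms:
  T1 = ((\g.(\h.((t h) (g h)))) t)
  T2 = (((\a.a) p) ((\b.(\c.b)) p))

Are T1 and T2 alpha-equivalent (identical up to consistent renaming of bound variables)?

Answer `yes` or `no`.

Term 1: ((\g.(\h.((t h) (g h)))) t)
Term 2: (((\a.a) p) ((\b.(\c.b)) p))
Alpha-equivalence: compare structure up to binder renaming.
Result: False

Answer: no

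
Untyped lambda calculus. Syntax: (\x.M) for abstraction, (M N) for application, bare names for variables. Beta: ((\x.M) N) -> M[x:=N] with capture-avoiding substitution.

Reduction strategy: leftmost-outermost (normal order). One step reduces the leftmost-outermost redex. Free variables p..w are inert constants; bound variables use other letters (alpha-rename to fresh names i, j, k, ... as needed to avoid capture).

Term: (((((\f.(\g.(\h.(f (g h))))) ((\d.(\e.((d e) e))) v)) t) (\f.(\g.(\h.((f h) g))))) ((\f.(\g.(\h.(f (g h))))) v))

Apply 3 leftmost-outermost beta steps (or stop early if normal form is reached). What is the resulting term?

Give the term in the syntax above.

Answer: ((((\d.(\e.((d e) e))) v) (t (\f.(\g.(\h.((f h) g)))))) ((\f.(\g.(\h.(f (g h))))) v))

Derivation:
Step 0: (((((\f.(\g.(\h.(f (g h))))) ((\d.(\e.((d e) e))) v)) t) (\f.(\g.(\h.((f h) g))))) ((\f.(\g.(\h.(f (g h))))) v))
Step 1: ((((\g.(\h.(((\d.(\e.((d e) e))) v) (g h)))) t) (\f.(\g.(\h.((f h) g))))) ((\f.(\g.(\h.(f (g h))))) v))
Step 2: (((\h.(((\d.(\e.((d e) e))) v) (t h))) (\f.(\g.(\h.((f h) g))))) ((\f.(\g.(\h.(f (g h))))) v))
Step 3: ((((\d.(\e.((d e) e))) v) (t (\f.(\g.(\h.((f h) g)))))) ((\f.(\g.(\h.(f (g h))))) v))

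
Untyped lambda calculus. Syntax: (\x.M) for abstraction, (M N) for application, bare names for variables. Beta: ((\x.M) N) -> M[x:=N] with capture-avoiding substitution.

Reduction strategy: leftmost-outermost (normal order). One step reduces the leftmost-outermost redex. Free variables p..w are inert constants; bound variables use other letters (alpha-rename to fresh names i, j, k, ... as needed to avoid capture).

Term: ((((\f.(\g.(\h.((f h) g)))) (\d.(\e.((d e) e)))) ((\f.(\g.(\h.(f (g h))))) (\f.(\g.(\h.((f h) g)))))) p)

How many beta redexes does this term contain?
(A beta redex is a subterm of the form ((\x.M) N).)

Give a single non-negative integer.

Term: ((((\f.(\g.(\h.((f h) g)))) (\d.(\e.((d e) e)))) ((\f.(\g.(\h.(f (g h))))) (\f.(\g.(\h.((f h) g)))))) p)
  Redex: ((\f.(\g.(\h.((f h) g)))) (\d.(\e.((d e) e))))
  Redex: ((\f.(\g.(\h.(f (g h))))) (\f.(\g.(\h.((f h) g)))))
Total redexes: 2

Answer: 2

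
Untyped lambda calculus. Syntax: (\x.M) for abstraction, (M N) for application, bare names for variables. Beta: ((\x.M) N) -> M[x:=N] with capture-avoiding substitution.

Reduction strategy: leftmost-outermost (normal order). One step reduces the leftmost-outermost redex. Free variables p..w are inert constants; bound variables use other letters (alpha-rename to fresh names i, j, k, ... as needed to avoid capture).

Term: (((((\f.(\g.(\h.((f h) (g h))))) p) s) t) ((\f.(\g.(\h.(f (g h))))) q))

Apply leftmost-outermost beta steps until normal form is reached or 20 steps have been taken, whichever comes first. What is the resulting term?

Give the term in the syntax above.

Step 0: (((((\f.(\g.(\h.((f h) (g h))))) p) s) t) ((\f.(\g.(\h.(f (g h))))) q))
Step 1: ((((\g.(\h.((p h) (g h)))) s) t) ((\f.(\g.(\h.(f (g h))))) q))
Step 2: (((\h.((p h) (s h))) t) ((\f.(\g.(\h.(f (g h))))) q))
Step 3: (((p t) (s t)) ((\f.(\g.(\h.(f (g h))))) q))
Step 4: (((p t) (s t)) (\g.(\h.(q (g h)))))

Answer: (((p t) (s t)) (\g.(\h.(q (g h)))))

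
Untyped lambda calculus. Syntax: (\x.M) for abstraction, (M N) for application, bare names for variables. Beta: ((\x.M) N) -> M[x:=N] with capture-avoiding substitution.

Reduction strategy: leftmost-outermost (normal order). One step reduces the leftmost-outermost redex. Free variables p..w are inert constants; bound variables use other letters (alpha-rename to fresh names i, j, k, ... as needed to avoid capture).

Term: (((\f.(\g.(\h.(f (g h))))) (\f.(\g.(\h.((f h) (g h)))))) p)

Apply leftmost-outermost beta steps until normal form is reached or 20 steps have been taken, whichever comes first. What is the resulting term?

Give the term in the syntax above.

Step 0: (((\f.(\g.(\h.(f (g h))))) (\f.(\g.(\h.((f h) (g h)))))) p)
Step 1: ((\g.(\h.((\f.(\g.(\h.((f h) (g h))))) (g h)))) p)
Step 2: (\h.((\f.(\g.(\h.((f h) (g h))))) (p h)))
Step 3: (\h.(\g.(\i.(((p h) i) (g i)))))

Answer: (\h.(\g.(\i.(((p h) i) (g i)))))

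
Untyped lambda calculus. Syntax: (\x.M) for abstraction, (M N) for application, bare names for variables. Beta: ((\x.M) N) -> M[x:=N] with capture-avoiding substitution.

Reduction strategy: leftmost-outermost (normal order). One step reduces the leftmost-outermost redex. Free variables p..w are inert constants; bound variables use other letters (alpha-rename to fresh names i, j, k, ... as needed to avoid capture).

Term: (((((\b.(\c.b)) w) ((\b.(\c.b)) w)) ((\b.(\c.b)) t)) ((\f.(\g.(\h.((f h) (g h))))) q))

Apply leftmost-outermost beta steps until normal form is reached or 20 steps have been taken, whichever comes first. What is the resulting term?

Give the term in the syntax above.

Step 0: (((((\b.(\c.b)) w) ((\b.(\c.b)) w)) ((\b.(\c.b)) t)) ((\f.(\g.(\h.((f h) (g h))))) q))
Step 1: ((((\c.w) ((\b.(\c.b)) w)) ((\b.(\c.b)) t)) ((\f.(\g.(\h.((f h) (g h))))) q))
Step 2: ((w ((\b.(\c.b)) t)) ((\f.(\g.(\h.((f h) (g h))))) q))
Step 3: ((w (\c.t)) ((\f.(\g.(\h.((f h) (g h))))) q))
Step 4: ((w (\c.t)) (\g.(\h.((q h) (g h)))))

Answer: ((w (\c.t)) (\g.(\h.((q h) (g h)))))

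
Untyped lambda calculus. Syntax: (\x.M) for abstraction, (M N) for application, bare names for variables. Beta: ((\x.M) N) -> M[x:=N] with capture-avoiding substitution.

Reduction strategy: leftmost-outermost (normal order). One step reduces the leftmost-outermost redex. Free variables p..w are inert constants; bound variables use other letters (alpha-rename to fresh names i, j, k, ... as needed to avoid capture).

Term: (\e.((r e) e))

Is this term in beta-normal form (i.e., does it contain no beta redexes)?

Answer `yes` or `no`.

Answer: yes

Derivation:
Term: (\e.((r e) e))
No beta redexes found.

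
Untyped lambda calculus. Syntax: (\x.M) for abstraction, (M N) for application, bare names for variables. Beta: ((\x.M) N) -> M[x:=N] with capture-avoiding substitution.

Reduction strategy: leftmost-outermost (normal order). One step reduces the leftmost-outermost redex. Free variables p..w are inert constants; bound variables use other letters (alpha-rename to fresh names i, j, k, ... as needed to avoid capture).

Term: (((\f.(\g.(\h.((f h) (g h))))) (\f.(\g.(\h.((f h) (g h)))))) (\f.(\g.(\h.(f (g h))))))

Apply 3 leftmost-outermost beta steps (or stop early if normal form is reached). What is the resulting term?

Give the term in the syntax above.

Step 0: (((\f.(\g.(\h.((f h) (g h))))) (\f.(\g.(\h.((f h) (g h)))))) (\f.(\g.(\h.(f (g h))))))
Step 1: ((\g.(\h.(((\f.(\g.(\h.((f h) (g h))))) h) (g h)))) (\f.(\g.(\h.(f (g h))))))
Step 2: (\h.(((\f.(\g.(\h.((f h) (g h))))) h) ((\f.(\g.(\h.(f (g h))))) h)))
Step 3: (\h.((\g.(\i.((h i) (g i)))) ((\f.(\g.(\h.(f (g h))))) h)))

Answer: (\h.((\g.(\i.((h i) (g i)))) ((\f.(\g.(\h.(f (g h))))) h)))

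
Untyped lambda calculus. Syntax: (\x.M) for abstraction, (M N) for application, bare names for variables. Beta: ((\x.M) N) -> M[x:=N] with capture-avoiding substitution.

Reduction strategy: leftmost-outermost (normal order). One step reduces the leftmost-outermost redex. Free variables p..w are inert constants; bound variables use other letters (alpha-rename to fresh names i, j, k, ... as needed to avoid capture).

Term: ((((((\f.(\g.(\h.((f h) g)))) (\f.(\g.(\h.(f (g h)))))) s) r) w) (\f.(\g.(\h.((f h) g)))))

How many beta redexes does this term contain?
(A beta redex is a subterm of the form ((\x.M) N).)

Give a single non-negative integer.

Term: ((((((\f.(\g.(\h.((f h) g)))) (\f.(\g.(\h.(f (g h)))))) s) r) w) (\f.(\g.(\h.((f h) g)))))
  Redex: ((\f.(\g.(\h.((f h) g)))) (\f.(\g.(\h.(f (g h))))))
Total redexes: 1

Answer: 1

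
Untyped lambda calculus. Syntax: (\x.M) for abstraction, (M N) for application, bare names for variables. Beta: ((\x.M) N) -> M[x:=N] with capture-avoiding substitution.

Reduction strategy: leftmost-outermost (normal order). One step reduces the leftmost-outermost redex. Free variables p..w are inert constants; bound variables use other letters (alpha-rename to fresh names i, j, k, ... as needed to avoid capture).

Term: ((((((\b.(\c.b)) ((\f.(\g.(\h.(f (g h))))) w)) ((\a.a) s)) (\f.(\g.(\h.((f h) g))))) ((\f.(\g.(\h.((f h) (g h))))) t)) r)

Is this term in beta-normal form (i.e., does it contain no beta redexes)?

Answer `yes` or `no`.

Answer: no

Derivation:
Term: ((((((\b.(\c.b)) ((\f.(\g.(\h.(f (g h))))) w)) ((\a.a) s)) (\f.(\g.(\h.((f h) g))))) ((\f.(\g.(\h.((f h) (g h))))) t)) r)
Found 4 beta redex(es).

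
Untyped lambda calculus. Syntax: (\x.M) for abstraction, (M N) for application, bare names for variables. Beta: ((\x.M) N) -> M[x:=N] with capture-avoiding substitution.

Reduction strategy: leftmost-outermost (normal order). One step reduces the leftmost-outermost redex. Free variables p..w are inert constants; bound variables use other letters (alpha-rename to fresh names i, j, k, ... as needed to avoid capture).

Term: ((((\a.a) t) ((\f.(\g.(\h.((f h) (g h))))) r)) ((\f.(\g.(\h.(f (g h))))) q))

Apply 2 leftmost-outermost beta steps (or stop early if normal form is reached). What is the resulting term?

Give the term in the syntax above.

Answer: ((t (\g.(\h.((r h) (g h))))) ((\f.(\g.(\h.(f (g h))))) q))

Derivation:
Step 0: ((((\a.a) t) ((\f.(\g.(\h.((f h) (g h))))) r)) ((\f.(\g.(\h.(f (g h))))) q))
Step 1: ((t ((\f.(\g.(\h.((f h) (g h))))) r)) ((\f.(\g.(\h.(f (g h))))) q))
Step 2: ((t (\g.(\h.((r h) (g h))))) ((\f.(\g.(\h.(f (g h))))) q))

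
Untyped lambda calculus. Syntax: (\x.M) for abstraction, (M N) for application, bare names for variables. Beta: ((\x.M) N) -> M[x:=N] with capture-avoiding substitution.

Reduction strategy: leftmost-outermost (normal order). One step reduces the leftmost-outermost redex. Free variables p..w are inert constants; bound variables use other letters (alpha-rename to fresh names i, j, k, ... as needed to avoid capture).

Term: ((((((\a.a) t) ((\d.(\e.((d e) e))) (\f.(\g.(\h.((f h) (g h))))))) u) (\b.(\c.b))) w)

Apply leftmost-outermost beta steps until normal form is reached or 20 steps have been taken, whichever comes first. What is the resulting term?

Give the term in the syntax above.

Step 0: ((((((\a.a) t) ((\d.(\e.((d e) e))) (\f.(\g.(\h.((f h) (g h))))))) u) (\b.(\c.b))) w)
Step 1: ((((t ((\d.(\e.((d e) e))) (\f.(\g.(\h.((f h) (g h))))))) u) (\b.(\c.b))) w)
Step 2: ((((t (\e.(((\f.(\g.(\h.((f h) (g h))))) e) e))) u) (\b.(\c.b))) w)
Step 3: ((((t (\e.((\g.(\h.((e h) (g h)))) e))) u) (\b.(\c.b))) w)
Step 4: ((((t (\e.(\h.((e h) (e h))))) u) (\b.(\c.b))) w)

Answer: ((((t (\e.(\h.((e h) (e h))))) u) (\b.(\c.b))) w)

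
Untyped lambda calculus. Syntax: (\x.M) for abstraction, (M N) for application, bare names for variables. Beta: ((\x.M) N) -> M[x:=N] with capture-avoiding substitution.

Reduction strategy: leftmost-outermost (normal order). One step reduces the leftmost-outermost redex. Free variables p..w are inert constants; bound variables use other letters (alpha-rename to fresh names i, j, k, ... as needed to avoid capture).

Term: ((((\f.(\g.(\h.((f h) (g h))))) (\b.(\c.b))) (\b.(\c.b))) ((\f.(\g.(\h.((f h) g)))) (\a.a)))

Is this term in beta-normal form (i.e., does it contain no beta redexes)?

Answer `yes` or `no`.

Answer: no

Derivation:
Term: ((((\f.(\g.(\h.((f h) (g h))))) (\b.(\c.b))) (\b.(\c.b))) ((\f.(\g.(\h.((f h) g)))) (\a.a)))
Found 2 beta redex(es).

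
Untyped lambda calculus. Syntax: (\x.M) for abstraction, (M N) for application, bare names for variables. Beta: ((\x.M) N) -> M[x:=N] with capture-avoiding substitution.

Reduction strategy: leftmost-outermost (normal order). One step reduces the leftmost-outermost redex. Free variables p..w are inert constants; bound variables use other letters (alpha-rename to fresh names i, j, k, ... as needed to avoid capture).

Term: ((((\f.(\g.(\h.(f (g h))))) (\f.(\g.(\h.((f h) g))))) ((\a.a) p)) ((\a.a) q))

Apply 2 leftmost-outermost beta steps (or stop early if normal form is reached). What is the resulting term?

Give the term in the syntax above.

Step 0: ((((\f.(\g.(\h.(f (g h))))) (\f.(\g.(\h.((f h) g))))) ((\a.a) p)) ((\a.a) q))
Step 1: (((\g.(\h.((\f.(\g.(\h.((f h) g)))) (g h)))) ((\a.a) p)) ((\a.a) q))
Step 2: ((\h.((\f.(\g.(\h.((f h) g)))) (((\a.a) p) h))) ((\a.a) q))

Answer: ((\h.((\f.(\g.(\h.((f h) g)))) (((\a.a) p) h))) ((\a.a) q))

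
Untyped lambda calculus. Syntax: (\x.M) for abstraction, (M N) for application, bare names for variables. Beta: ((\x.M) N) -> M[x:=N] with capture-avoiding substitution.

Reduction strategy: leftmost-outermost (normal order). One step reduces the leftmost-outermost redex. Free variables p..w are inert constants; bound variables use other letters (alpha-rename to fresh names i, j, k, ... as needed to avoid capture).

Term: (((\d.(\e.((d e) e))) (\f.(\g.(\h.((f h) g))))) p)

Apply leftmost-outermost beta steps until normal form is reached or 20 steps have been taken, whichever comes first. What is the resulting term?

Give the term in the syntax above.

Step 0: (((\d.(\e.((d e) e))) (\f.(\g.(\h.((f h) g))))) p)
Step 1: ((\e.(((\f.(\g.(\h.((f h) g)))) e) e)) p)
Step 2: (((\f.(\g.(\h.((f h) g)))) p) p)
Step 3: ((\g.(\h.((p h) g))) p)
Step 4: (\h.((p h) p))

Answer: (\h.((p h) p))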